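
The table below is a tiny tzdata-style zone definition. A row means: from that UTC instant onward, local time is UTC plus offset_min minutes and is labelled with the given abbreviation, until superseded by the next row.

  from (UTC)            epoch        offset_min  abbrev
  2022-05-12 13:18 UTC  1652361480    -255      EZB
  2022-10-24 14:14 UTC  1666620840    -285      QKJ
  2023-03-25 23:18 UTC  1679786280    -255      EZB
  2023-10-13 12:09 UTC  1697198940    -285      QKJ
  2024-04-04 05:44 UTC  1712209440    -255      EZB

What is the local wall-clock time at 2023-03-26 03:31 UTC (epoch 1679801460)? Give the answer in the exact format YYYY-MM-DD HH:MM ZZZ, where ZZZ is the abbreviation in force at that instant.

Query: 2023-03-26 03:31 UTC
Rule 3/5 (EZB, -04:15): 2023-03-25 23:18 UTC ≤ query < 2023-10-13 12:09 UTC
3·60 + 31 - 255 = -44 min
-44 = -1·1440 + 1396; 1396 = 23·60 + 16 → 23:16, 2023-03-26 - 1 day = 2023-03-25
→ 2023-03-25 23:16 EZB

2023-03-25 23:16 EZB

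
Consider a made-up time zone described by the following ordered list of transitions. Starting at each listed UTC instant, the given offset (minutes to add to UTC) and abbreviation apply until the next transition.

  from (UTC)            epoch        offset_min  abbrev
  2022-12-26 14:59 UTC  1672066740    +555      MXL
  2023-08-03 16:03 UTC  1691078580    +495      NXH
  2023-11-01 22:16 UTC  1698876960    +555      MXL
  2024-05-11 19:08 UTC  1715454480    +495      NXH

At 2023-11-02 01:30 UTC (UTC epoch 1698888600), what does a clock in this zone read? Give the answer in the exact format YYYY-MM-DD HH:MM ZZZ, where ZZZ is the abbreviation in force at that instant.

2023-11-02 10:45 MXL

Query: 2023-11-02 01:30 UTC
Rule 3/4 (MXL, +09:15): 2023-11-01 22:16 UTC ≤ query < 2024-05-11 19:08 UTC
1·60 + 30 + 555 = 645 min
645 = 0·1440 + 645; 645 = 10·60 + 45 → 10:45, same day
→ 2023-11-02 10:45 MXL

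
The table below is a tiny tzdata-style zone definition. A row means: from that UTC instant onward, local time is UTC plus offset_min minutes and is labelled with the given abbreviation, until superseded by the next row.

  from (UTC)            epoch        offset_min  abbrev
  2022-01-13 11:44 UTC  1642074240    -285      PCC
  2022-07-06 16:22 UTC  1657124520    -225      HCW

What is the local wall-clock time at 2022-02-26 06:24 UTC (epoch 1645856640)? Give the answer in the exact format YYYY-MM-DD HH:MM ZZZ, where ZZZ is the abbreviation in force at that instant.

2022-02-26 01:39 PCC

Query: 2022-02-26 06:24 UTC
Rule 1/2 (PCC, -04:45): 2022-01-13 11:44 UTC ≤ query < 2022-07-06 16:22 UTC
6·60 + 24 - 285 = 99 min
99 = 0·1440 + 99; 99 = 1·60 + 39 → 01:39, same day
→ 2022-02-26 01:39 PCC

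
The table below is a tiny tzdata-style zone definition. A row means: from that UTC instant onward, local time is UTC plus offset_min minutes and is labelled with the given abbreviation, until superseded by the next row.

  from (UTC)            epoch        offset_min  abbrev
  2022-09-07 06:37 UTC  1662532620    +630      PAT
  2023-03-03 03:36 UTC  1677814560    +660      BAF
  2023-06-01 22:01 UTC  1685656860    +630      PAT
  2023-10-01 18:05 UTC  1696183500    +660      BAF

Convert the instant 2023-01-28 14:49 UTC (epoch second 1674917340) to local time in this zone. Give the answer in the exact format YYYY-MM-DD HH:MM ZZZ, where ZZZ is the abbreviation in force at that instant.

Query: 2023-01-28 14:49 UTC
Rule 1/4 (PAT, +10:30): 2022-09-07 06:37 UTC ≤ query < 2023-03-03 03:36 UTC
14·60 + 49 + 630 = 1519 min
1519 = 1·1440 + 79; 79 = 1·60 + 19 → 01:19, 2023-01-28 + 1 day = 2023-01-29
→ 2023-01-29 01:19 PAT

2023-01-29 01:19 PAT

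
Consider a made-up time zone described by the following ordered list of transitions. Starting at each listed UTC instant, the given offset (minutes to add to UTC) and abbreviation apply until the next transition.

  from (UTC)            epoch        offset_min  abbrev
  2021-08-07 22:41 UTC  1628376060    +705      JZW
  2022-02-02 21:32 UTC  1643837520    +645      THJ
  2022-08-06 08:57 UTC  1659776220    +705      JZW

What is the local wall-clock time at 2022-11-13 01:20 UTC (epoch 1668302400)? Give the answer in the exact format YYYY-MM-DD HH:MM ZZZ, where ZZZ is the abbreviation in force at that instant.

2022-11-13 13:05 JZW

Query: 2022-11-13 01:20 UTC
Rule 3/3 (JZW, +11:45): 2022-08-06 08:57 UTC ≤ query < +∞
1·60 + 20 + 705 = 785 min
785 = 0·1440 + 785; 785 = 13·60 + 5 → 13:05, same day
→ 2022-11-13 13:05 JZW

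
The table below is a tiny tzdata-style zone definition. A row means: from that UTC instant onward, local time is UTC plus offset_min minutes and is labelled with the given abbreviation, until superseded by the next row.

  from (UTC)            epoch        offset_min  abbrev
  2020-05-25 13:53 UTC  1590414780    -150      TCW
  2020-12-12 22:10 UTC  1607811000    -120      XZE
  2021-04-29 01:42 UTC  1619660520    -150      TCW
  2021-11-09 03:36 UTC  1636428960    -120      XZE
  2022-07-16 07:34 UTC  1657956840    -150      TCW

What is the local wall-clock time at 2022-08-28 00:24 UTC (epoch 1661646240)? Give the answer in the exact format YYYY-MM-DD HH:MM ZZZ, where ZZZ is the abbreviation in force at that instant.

Query: 2022-08-28 00:24 UTC
Rule 5/5 (TCW, -02:30): 2022-07-16 07:34 UTC ≤ query < +∞
0·60 + 24 - 150 = -126 min
-126 = -1·1440 + 1314; 1314 = 21·60 + 54 → 21:54, 2022-08-28 - 1 day = 2022-08-27
→ 2022-08-27 21:54 TCW

2022-08-27 21:54 TCW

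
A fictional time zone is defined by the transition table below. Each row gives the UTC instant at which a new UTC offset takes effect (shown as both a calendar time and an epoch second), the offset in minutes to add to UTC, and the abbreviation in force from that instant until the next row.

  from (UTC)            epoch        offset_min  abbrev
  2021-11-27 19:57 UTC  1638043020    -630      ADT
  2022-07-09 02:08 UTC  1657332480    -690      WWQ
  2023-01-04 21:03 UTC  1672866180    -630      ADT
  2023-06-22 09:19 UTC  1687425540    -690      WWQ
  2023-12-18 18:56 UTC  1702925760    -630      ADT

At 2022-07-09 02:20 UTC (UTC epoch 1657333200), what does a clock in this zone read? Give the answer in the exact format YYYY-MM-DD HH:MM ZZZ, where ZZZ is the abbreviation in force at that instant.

2022-07-08 14:50 WWQ

Query: 2022-07-09 02:20 UTC
Rule 2/5 (WWQ, -11:30): 2022-07-09 02:08 UTC ≤ query < 2023-01-04 21:03 UTC
2·60 + 20 - 690 = -550 min
-550 = -1·1440 + 890; 890 = 14·60 + 50 → 14:50, 2022-07-09 - 1 day = 2022-07-08
→ 2022-07-08 14:50 WWQ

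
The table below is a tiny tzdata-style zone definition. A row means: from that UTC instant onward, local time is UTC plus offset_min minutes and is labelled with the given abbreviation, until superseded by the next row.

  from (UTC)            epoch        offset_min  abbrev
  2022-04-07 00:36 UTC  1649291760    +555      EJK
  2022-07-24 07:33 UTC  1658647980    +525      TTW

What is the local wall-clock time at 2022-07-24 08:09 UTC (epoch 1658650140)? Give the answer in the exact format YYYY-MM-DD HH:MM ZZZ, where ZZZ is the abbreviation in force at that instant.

2022-07-24 16:54 TTW

Query: 2022-07-24 08:09 UTC
Rule 2/2 (TTW, +08:45): 2022-07-24 07:33 UTC ≤ query < +∞
8·60 + 9 + 525 = 1014 min
1014 = 0·1440 + 1014; 1014 = 16·60 + 54 → 16:54, same day
→ 2022-07-24 16:54 TTW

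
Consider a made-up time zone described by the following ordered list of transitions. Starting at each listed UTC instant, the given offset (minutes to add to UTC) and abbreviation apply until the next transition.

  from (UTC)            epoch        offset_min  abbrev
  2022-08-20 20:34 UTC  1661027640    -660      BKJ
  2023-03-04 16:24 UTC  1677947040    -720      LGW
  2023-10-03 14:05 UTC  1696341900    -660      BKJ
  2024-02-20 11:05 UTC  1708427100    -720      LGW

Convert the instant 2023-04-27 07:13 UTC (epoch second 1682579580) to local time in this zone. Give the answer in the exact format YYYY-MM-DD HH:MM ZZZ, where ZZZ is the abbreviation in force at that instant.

2023-04-26 19:13 LGW

Query: 2023-04-27 07:13 UTC
Rule 2/4 (LGW, -12:00): 2023-03-04 16:24 UTC ≤ query < 2023-10-03 14:05 UTC
7·60 + 13 - 720 = -287 min
-287 = -1·1440 + 1153; 1153 = 19·60 + 13 → 19:13, 2023-04-27 - 1 day = 2023-04-26
→ 2023-04-26 19:13 LGW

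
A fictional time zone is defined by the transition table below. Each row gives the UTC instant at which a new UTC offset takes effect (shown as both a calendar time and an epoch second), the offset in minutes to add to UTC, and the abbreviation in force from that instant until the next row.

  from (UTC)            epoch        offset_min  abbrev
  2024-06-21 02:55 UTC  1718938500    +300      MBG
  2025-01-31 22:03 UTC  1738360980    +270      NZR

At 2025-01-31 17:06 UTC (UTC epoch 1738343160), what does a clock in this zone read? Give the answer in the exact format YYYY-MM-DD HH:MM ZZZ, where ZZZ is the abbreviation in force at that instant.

Query: 2025-01-31 17:06 UTC
Rule 1/2 (MBG, +05:00): 2024-06-21 02:55 UTC ≤ query < 2025-01-31 22:03 UTC
17·60 + 6 + 300 = 1326 min
1326 = 0·1440 + 1326; 1326 = 22·60 + 6 → 22:06, same day
→ 2025-01-31 22:06 MBG

2025-01-31 22:06 MBG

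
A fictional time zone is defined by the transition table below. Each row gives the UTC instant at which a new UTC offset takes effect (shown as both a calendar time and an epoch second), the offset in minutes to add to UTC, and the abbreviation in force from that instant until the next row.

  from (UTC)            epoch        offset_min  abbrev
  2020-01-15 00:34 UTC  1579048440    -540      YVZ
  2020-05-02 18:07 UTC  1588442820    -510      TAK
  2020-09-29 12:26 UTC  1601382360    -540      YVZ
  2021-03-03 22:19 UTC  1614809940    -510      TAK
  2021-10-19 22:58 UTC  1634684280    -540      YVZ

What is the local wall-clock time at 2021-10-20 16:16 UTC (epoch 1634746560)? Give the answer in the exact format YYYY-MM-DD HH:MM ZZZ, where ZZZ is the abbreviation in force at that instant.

Query: 2021-10-20 16:16 UTC
Rule 5/5 (YVZ, -09:00): 2021-10-19 22:58 UTC ≤ query < +∞
16·60 + 16 - 540 = 436 min
436 = 0·1440 + 436; 436 = 7·60 + 16 → 07:16, same day
→ 2021-10-20 07:16 YVZ

2021-10-20 07:16 YVZ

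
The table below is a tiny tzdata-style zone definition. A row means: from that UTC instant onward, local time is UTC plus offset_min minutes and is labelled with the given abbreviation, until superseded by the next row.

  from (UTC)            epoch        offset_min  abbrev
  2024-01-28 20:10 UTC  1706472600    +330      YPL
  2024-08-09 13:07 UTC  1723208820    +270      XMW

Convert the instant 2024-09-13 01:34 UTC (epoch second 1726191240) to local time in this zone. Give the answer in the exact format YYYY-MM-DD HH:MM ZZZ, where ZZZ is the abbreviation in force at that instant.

Query: 2024-09-13 01:34 UTC
Rule 2/2 (XMW, +04:30): 2024-08-09 13:07 UTC ≤ query < +∞
1·60 + 34 + 270 = 364 min
364 = 0·1440 + 364; 364 = 6·60 + 4 → 06:04, same day
→ 2024-09-13 06:04 XMW

2024-09-13 06:04 XMW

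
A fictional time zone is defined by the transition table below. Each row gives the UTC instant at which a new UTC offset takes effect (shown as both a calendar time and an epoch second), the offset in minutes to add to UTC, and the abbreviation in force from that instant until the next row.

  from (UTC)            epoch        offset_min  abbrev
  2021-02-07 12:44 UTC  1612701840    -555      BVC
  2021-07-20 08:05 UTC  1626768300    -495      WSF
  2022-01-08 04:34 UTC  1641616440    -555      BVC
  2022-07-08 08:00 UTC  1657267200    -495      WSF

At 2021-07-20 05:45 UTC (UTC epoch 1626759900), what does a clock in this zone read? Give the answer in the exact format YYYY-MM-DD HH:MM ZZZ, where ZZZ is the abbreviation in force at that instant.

Query: 2021-07-20 05:45 UTC
Rule 1/4 (BVC, -09:15): 2021-02-07 12:44 UTC ≤ query < 2021-07-20 08:05 UTC
5·60 + 45 - 555 = -210 min
-210 = -1·1440 + 1230; 1230 = 20·60 + 30 → 20:30, 2021-07-20 - 1 day = 2021-07-19
→ 2021-07-19 20:30 BVC

2021-07-19 20:30 BVC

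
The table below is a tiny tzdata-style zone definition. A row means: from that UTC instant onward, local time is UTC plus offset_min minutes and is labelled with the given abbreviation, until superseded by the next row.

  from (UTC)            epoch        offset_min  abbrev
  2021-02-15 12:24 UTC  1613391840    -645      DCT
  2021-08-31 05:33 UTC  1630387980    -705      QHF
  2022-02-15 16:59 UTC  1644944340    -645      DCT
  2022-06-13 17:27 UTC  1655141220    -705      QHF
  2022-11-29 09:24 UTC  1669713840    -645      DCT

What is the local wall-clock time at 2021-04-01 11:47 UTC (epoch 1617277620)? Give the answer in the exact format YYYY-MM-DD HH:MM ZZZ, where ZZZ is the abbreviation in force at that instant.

Query: 2021-04-01 11:47 UTC
Rule 1/5 (DCT, -10:45): 2021-02-15 12:24 UTC ≤ query < 2021-08-31 05:33 UTC
11·60 + 47 - 645 = 62 min
62 = 0·1440 + 62; 62 = 1·60 + 2 → 01:02, same day
→ 2021-04-01 01:02 DCT

2021-04-01 01:02 DCT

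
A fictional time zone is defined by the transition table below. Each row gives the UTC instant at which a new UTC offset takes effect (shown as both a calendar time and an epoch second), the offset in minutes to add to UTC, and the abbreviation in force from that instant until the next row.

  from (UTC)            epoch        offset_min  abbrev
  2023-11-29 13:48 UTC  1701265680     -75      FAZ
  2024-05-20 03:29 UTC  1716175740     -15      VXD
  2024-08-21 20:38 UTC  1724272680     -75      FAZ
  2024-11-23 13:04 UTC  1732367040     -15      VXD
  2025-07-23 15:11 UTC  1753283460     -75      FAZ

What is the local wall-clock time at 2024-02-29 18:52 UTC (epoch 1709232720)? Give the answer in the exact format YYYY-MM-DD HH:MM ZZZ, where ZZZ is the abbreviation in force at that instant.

Query: 2024-02-29 18:52 UTC
Rule 1/5 (FAZ, -01:15): 2023-11-29 13:48 UTC ≤ query < 2024-05-20 03:29 UTC
18·60 + 52 - 75 = 1057 min
1057 = 0·1440 + 1057; 1057 = 17·60 + 37 → 17:37, same day
→ 2024-02-29 17:37 FAZ

2024-02-29 17:37 FAZ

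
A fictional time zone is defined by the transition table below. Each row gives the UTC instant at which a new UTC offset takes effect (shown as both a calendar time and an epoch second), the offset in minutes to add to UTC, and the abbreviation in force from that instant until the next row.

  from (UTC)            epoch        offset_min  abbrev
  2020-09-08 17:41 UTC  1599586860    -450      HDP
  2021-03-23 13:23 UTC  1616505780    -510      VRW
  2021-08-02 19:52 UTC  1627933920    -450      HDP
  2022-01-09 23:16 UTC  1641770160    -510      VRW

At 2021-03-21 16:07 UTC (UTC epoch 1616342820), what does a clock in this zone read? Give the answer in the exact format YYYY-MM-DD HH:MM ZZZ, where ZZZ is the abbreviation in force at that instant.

2021-03-21 08:37 HDP

Query: 2021-03-21 16:07 UTC
Rule 1/4 (HDP, -07:30): 2020-09-08 17:41 UTC ≤ query < 2021-03-23 13:23 UTC
16·60 + 7 - 450 = 517 min
517 = 0·1440 + 517; 517 = 8·60 + 37 → 08:37, same day
→ 2021-03-21 08:37 HDP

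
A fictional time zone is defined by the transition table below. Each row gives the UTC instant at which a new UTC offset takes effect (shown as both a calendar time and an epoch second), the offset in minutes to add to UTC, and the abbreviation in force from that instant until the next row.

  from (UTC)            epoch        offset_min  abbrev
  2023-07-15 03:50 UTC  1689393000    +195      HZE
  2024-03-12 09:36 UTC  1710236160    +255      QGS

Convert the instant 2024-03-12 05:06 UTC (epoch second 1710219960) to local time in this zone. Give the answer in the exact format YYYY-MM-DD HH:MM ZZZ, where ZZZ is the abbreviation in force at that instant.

Query: 2024-03-12 05:06 UTC
Rule 1/2 (HZE, +03:15): 2023-07-15 03:50 UTC ≤ query < 2024-03-12 09:36 UTC
5·60 + 6 + 195 = 501 min
501 = 0·1440 + 501; 501 = 8·60 + 21 → 08:21, same day
→ 2024-03-12 08:21 HZE

2024-03-12 08:21 HZE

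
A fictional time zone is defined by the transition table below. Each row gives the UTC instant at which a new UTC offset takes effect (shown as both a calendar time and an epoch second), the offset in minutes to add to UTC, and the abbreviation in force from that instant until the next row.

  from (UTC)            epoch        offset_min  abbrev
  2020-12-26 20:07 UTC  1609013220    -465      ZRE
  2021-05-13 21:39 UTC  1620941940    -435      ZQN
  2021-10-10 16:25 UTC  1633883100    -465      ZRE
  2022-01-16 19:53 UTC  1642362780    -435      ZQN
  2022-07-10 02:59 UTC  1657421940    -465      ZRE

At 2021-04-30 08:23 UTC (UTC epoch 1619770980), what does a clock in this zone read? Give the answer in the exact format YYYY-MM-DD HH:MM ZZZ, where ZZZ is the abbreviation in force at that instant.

2021-04-30 00:38 ZRE

Query: 2021-04-30 08:23 UTC
Rule 1/5 (ZRE, -07:45): 2020-12-26 20:07 UTC ≤ query < 2021-05-13 21:39 UTC
8·60 + 23 - 465 = 38 min
38 = 0·1440 + 38; 38 = 0·60 + 38 → 00:38, same day
→ 2021-04-30 00:38 ZRE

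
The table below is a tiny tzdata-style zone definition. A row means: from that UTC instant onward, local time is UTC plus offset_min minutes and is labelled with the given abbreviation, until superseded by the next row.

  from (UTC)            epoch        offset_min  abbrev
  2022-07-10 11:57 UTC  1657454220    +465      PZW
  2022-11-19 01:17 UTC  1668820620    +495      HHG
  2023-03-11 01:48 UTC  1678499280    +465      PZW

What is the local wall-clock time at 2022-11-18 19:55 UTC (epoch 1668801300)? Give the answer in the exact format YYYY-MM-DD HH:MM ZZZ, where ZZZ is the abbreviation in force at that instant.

2022-11-19 03:40 PZW

Query: 2022-11-18 19:55 UTC
Rule 1/3 (PZW, +07:45): 2022-07-10 11:57 UTC ≤ query < 2022-11-19 01:17 UTC
19·60 + 55 + 465 = 1660 min
1660 = 1·1440 + 220; 220 = 3·60 + 40 → 03:40, 2022-11-18 + 1 day = 2022-11-19
→ 2022-11-19 03:40 PZW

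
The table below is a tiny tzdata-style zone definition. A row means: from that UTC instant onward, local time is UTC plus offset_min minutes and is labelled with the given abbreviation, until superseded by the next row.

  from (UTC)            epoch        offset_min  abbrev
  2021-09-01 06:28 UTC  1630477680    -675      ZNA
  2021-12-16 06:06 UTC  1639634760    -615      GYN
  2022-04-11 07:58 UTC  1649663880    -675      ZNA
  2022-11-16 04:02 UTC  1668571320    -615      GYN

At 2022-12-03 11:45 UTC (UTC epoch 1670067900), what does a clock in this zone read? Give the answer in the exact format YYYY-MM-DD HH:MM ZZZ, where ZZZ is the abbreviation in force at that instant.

Query: 2022-12-03 11:45 UTC
Rule 4/4 (GYN, -10:15): 2022-11-16 04:02 UTC ≤ query < +∞
11·60 + 45 - 615 = 90 min
90 = 0·1440 + 90; 90 = 1·60 + 30 → 01:30, same day
→ 2022-12-03 01:30 GYN

2022-12-03 01:30 GYN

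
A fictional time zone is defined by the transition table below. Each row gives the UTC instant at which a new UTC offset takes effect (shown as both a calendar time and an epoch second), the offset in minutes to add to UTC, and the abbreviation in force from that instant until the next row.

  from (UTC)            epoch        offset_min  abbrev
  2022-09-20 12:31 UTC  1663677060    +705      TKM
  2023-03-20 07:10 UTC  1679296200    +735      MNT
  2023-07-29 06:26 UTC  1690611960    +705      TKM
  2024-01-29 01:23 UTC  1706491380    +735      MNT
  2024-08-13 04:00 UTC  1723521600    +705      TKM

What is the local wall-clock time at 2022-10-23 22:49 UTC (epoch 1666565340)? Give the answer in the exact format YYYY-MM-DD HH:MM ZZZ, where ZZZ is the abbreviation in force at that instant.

Query: 2022-10-23 22:49 UTC
Rule 1/5 (TKM, +11:45): 2022-09-20 12:31 UTC ≤ query < 2023-03-20 07:10 UTC
22·60 + 49 + 705 = 2074 min
2074 = 1·1440 + 634; 634 = 10·60 + 34 → 10:34, 2022-10-23 + 1 day = 2022-10-24
→ 2022-10-24 10:34 TKM

2022-10-24 10:34 TKM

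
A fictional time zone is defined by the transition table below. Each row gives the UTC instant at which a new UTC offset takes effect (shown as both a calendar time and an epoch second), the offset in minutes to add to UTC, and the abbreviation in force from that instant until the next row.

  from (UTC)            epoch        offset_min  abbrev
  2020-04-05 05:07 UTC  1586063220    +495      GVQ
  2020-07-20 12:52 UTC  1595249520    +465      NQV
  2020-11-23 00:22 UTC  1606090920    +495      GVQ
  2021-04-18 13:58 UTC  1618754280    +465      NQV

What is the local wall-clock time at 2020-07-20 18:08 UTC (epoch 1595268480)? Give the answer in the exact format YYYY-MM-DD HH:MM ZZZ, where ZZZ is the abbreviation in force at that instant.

2020-07-21 01:53 NQV

Query: 2020-07-20 18:08 UTC
Rule 2/4 (NQV, +07:45): 2020-07-20 12:52 UTC ≤ query < 2020-11-23 00:22 UTC
18·60 + 8 + 465 = 1553 min
1553 = 1·1440 + 113; 113 = 1·60 + 53 → 01:53, 2020-07-20 + 1 day = 2020-07-21
→ 2020-07-21 01:53 NQV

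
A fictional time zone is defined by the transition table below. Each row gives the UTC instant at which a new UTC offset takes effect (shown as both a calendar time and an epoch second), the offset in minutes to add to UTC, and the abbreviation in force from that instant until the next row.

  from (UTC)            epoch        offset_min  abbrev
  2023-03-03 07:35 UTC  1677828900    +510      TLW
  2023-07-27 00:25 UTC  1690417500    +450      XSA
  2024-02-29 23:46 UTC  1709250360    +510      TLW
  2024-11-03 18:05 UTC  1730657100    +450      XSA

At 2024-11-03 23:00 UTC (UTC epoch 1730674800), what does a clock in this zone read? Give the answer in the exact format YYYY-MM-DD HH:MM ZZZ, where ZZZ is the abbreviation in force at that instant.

2024-11-04 06:30 XSA

Query: 2024-11-03 23:00 UTC
Rule 4/4 (XSA, +07:30): 2024-11-03 18:05 UTC ≤ query < +∞
23·60 + 0 + 450 = 1830 min
1830 = 1·1440 + 390; 390 = 6·60 + 30 → 06:30, 2024-11-03 + 1 day = 2024-11-04
→ 2024-11-04 06:30 XSA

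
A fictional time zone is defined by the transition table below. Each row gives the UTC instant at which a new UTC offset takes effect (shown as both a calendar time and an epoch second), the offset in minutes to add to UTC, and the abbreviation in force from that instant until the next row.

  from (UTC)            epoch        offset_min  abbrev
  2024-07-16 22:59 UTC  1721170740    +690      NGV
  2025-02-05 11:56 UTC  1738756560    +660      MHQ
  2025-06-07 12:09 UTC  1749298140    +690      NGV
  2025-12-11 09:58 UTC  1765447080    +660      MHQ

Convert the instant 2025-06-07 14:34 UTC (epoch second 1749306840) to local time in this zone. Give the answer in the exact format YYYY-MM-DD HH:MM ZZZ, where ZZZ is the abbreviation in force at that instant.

2025-06-08 02:04 NGV

Query: 2025-06-07 14:34 UTC
Rule 3/4 (NGV, +11:30): 2025-06-07 12:09 UTC ≤ query < 2025-12-11 09:58 UTC
14·60 + 34 + 690 = 1564 min
1564 = 1·1440 + 124; 124 = 2·60 + 4 → 02:04, 2025-06-07 + 1 day = 2025-06-08
→ 2025-06-08 02:04 NGV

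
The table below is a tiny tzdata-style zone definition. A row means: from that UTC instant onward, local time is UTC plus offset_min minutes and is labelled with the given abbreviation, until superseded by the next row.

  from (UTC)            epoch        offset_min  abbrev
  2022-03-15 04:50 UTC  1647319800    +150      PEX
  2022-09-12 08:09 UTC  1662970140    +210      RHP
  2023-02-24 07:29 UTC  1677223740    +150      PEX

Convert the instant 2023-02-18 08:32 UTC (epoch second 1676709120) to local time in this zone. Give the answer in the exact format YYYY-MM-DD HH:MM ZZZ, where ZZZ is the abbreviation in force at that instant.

2023-02-18 12:02 RHP

Query: 2023-02-18 08:32 UTC
Rule 2/3 (RHP, +03:30): 2022-09-12 08:09 UTC ≤ query < 2023-02-24 07:29 UTC
8·60 + 32 + 210 = 722 min
722 = 0·1440 + 722; 722 = 12·60 + 2 → 12:02, same day
→ 2023-02-18 12:02 RHP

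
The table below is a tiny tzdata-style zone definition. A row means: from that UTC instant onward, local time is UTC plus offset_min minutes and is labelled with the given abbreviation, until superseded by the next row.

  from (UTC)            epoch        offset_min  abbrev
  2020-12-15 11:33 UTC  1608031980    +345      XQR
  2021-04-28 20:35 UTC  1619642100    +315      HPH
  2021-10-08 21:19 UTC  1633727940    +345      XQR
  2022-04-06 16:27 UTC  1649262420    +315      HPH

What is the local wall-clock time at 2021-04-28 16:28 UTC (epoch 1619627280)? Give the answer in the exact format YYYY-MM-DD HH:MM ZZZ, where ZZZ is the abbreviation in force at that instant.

Query: 2021-04-28 16:28 UTC
Rule 1/4 (XQR, +05:45): 2020-12-15 11:33 UTC ≤ query < 2021-04-28 20:35 UTC
16·60 + 28 + 345 = 1333 min
1333 = 0·1440 + 1333; 1333 = 22·60 + 13 → 22:13, same day
→ 2021-04-28 22:13 XQR

2021-04-28 22:13 XQR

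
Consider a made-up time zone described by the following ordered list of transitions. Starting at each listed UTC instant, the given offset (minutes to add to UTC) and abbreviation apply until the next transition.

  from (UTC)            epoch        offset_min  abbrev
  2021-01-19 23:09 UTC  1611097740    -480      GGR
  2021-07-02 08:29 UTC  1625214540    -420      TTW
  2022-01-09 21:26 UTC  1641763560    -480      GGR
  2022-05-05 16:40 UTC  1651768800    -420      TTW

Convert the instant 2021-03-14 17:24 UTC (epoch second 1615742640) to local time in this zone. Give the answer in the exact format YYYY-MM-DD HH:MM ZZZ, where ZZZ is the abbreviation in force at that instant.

2021-03-14 09:24 GGR

Query: 2021-03-14 17:24 UTC
Rule 1/4 (GGR, -08:00): 2021-01-19 23:09 UTC ≤ query < 2021-07-02 08:29 UTC
17·60 + 24 - 480 = 564 min
564 = 0·1440 + 564; 564 = 9·60 + 24 → 09:24, same day
→ 2021-03-14 09:24 GGR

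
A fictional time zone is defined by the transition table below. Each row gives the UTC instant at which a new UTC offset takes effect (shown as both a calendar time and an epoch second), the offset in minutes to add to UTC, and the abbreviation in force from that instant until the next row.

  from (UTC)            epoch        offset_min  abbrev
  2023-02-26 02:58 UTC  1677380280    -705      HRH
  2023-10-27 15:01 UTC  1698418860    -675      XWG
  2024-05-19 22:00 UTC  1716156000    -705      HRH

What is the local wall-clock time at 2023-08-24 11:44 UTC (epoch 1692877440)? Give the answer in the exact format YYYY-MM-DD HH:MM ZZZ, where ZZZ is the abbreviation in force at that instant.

2023-08-23 23:59 HRH

Query: 2023-08-24 11:44 UTC
Rule 1/3 (HRH, -11:45): 2023-02-26 02:58 UTC ≤ query < 2023-10-27 15:01 UTC
11·60 + 44 - 705 = -1 min
-1 = -1·1440 + 1439; 1439 = 23·60 + 59 → 23:59, 2023-08-24 - 1 day = 2023-08-23
→ 2023-08-23 23:59 HRH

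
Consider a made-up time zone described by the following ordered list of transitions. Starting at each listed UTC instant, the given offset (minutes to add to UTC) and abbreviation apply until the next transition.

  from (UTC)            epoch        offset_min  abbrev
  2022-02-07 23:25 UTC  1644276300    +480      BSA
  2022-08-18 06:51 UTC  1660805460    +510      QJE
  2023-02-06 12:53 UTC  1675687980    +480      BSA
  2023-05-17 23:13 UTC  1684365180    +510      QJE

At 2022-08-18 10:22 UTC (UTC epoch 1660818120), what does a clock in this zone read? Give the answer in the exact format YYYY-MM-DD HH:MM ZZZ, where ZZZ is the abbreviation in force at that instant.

Query: 2022-08-18 10:22 UTC
Rule 2/4 (QJE, +08:30): 2022-08-18 06:51 UTC ≤ query < 2023-02-06 12:53 UTC
10·60 + 22 + 510 = 1132 min
1132 = 0·1440 + 1132; 1132 = 18·60 + 52 → 18:52, same day
→ 2022-08-18 18:52 QJE

2022-08-18 18:52 QJE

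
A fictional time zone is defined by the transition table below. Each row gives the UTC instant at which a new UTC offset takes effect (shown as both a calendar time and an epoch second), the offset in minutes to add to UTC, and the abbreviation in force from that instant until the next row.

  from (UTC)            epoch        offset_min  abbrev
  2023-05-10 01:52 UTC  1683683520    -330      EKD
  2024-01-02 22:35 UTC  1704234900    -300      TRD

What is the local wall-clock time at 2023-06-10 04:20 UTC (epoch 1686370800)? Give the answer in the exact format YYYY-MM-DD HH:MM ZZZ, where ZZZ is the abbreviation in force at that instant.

Query: 2023-06-10 04:20 UTC
Rule 1/2 (EKD, -05:30): 2023-05-10 01:52 UTC ≤ query < 2024-01-02 22:35 UTC
4·60 + 20 - 330 = -70 min
-70 = -1·1440 + 1370; 1370 = 22·60 + 50 → 22:50, 2023-06-10 - 1 day = 2023-06-09
→ 2023-06-09 22:50 EKD

2023-06-09 22:50 EKD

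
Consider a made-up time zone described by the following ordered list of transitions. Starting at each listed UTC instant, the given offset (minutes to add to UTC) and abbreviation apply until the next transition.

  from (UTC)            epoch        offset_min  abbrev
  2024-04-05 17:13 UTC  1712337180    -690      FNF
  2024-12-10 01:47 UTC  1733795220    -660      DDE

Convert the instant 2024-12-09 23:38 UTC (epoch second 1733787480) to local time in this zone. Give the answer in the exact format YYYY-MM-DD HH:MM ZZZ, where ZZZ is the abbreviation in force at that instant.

2024-12-09 12:08 FNF

Query: 2024-12-09 23:38 UTC
Rule 1/2 (FNF, -11:30): 2024-04-05 17:13 UTC ≤ query < 2024-12-10 01:47 UTC
23·60 + 38 - 690 = 728 min
728 = 0·1440 + 728; 728 = 12·60 + 8 → 12:08, same day
→ 2024-12-09 12:08 FNF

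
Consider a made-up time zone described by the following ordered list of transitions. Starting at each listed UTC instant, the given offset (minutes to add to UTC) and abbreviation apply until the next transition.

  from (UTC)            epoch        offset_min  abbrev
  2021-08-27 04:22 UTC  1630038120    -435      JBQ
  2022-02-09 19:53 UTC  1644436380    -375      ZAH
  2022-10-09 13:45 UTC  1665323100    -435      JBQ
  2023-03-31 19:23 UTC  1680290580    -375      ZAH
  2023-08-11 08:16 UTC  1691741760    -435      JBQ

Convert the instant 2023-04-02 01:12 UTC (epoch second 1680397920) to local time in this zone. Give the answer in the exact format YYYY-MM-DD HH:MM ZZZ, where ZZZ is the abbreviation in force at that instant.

2023-04-01 18:57 ZAH

Query: 2023-04-02 01:12 UTC
Rule 4/5 (ZAH, -06:15): 2023-03-31 19:23 UTC ≤ query < 2023-08-11 08:16 UTC
1·60 + 12 - 375 = -303 min
-303 = -1·1440 + 1137; 1137 = 18·60 + 57 → 18:57, 2023-04-02 - 1 day = 2023-04-01
→ 2023-04-01 18:57 ZAH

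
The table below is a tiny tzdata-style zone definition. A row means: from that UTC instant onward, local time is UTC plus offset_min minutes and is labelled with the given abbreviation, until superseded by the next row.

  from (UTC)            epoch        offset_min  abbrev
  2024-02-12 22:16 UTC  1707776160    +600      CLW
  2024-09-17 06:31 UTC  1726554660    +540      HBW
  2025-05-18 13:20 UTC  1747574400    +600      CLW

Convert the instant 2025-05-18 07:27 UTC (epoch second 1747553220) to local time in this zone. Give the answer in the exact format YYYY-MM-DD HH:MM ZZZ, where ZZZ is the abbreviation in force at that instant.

Query: 2025-05-18 07:27 UTC
Rule 2/3 (HBW, +09:00): 2024-09-17 06:31 UTC ≤ query < 2025-05-18 13:20 UTC
7·60 + 27 + 540 = 987 min
987 = 0·1440 + 987; 987 = 16·60 + 27 → 16:27, same day
→ 2025-05-18 16:27 HBW

2025-05-18 16:27 HBW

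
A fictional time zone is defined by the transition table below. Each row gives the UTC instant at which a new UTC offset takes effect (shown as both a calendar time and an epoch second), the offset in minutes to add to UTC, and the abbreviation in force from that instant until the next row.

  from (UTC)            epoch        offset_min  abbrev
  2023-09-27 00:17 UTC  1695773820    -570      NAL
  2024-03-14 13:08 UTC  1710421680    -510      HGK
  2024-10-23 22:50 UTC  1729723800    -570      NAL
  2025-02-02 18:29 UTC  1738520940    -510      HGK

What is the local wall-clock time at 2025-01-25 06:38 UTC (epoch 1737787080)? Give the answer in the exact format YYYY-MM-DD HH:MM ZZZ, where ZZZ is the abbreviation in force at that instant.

Query: 2025-01-25 06:38 UTC
Rule 3/4 (NAL, -09:30): 2024-10-23 22:50 UTC ≤ query < 2025-02-02 18:29 UTC
6·60 + 38 - 570 = -172 min
-172 = -1·1440 + 1268; 1268 = 21·60 + 8 → 21:08, 2025-01-25 - 1 day = 2025-01-24
→ 2025-01-24 21:08 NAL

2025-01-24 21:08 NAL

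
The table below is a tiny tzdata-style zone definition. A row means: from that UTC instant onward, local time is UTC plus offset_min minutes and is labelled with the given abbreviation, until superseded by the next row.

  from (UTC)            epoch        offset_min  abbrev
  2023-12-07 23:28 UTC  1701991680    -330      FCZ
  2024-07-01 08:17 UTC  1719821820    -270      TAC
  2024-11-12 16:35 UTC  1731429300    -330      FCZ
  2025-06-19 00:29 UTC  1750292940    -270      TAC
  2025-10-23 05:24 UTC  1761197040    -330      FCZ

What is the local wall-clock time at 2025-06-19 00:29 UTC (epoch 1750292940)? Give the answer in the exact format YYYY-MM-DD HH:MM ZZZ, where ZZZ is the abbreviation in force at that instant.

2025-06-18 19:59 TAC

Query: 2025-06-19 00:29 UTC
Rule 4/5 (TAC, -04:30): 2025-06-19 00:29 UTC ≤ query < 2025-10-23 05:24 UTC
0·60 + 29 - 270 = -241 min
-241 = -1·1440 + 1199; 1199 = 19·60 + 59 → 19:59, 2025-06-19 - 1 day = 2025-06-18
→ 2025-06-18 19:59 TAC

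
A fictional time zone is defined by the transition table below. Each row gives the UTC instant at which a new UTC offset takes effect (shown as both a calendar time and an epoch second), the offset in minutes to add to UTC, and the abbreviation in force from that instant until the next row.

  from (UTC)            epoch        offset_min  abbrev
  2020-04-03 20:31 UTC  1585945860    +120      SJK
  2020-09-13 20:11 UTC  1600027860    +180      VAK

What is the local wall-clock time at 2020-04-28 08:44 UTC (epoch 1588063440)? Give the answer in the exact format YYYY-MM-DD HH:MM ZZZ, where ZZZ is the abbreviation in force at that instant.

2020-04-28 10:44 SJK

Query: 2020-04-28 08:44 UTC
Rule 1/2 (SJK, +02:00): 2020-04-03 20:31 UTC ≤ query < 2020-09-13 20:11 UTC
8·60 + 44 + 120 = 644 min
644 = 0·1440 + 644; 644 = 10·60 + 44 → 10:44, same day
→ 2020-04-28 10:44 SJK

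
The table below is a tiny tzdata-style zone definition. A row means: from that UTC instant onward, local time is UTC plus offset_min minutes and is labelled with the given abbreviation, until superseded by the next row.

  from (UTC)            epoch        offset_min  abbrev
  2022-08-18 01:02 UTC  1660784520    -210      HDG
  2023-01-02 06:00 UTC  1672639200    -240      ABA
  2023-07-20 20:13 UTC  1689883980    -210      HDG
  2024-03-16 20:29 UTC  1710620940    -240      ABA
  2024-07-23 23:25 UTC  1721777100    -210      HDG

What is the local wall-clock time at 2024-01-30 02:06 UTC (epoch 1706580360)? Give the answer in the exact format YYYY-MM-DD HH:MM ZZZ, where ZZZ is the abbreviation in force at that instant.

2024-01-29 22:36 HDG

Query: 2024-01-30 02:06 UTC
Rule 3/5 (HDG, -03:30): 2023-07-20 20:13 UTC ≤ query < 2024-03-16 20:29 UTC
2·60 + 6 - 210 = -84 min
-84 = -1·1440 + 1356; 1356 = 22·60 + 36 → 22:36, 2024-01-30 - 1 day = 2024-01-29
→ 2024-01-29 22:36 HDG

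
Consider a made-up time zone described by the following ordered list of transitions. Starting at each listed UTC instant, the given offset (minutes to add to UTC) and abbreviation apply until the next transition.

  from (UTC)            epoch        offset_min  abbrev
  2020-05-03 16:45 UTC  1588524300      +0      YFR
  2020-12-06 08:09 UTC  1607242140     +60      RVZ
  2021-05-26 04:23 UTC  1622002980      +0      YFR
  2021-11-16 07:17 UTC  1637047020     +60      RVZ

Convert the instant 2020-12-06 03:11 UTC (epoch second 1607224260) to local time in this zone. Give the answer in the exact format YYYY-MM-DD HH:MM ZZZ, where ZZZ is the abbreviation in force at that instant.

Query: 2020-12-06 03:11 UTC
Rule 1/4 (YFR, +00:00): 2020-05-03 16:45 UTC ≤ query < 2020-12-06 08:09 UTC
3·60 + 11 + 0 = 191 min
191 = 0·1440 + 191; 191 = 3·60 + 11 → 03:11, same day
→ 2020-12-06 03:11 YFR

2020-12-06 03:11 YFR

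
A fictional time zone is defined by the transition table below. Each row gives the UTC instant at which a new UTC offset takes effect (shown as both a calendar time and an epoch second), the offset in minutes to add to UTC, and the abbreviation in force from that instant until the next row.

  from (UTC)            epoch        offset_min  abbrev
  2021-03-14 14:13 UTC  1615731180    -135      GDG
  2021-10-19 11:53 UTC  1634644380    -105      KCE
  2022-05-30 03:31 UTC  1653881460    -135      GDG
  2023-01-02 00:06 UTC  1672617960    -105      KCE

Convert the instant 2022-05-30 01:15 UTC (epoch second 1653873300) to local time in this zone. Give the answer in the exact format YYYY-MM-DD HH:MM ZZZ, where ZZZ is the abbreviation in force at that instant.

2022-05-29 23:30 KCE

Query: 2022-05-30 01:15 UTC
Rule 2/4 (KCE, -01:45): 2021-10-19 11:53 UTC ≤ query < 2022-05-30 03:31 UTC
1·60 + 15 - 105 = -30 min
-30 = -1·1440 + 1410; 1410 = 23·60 + 30 → 23:30, 2022-05-30 - 1 day = 2022-05-29
→ 2022-05-29 23:30 KCE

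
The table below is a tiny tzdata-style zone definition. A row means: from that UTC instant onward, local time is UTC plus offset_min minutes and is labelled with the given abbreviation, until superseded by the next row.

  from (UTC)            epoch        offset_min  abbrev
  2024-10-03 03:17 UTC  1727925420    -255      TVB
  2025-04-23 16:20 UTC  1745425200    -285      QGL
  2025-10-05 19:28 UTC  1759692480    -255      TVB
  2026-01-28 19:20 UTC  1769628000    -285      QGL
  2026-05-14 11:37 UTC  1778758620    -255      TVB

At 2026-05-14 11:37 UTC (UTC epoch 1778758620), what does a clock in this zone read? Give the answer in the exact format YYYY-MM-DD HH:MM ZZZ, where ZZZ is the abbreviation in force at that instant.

2026-05-14 07:22 TVB

Query: 2026-05-14 11:37 UTC
Rule 5/5 (TVB, -04:15): 2026-05-14 11:37 UTC ≤ query < +∞
11·60 + 37 - 255 = 442 min
442 = 0·1440 + 442; 442 = 7·60 + 22 → 07:22, same day
→ 2026-05-14 07:22 TVB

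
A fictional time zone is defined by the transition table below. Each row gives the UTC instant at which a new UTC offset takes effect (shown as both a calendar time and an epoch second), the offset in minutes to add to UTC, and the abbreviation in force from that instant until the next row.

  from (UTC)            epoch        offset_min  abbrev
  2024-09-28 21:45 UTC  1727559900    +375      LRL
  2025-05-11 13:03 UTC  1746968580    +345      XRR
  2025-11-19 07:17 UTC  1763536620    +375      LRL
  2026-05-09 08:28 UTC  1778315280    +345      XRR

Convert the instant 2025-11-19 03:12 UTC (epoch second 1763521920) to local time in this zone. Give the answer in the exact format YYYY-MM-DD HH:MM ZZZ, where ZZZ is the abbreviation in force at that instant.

2025-11-19 08:57 XRR

Query: 2025-11-19 03:12 UTC
Rule 2/4 (XRR, +05:45): 2025-05-11 13:03 UTC ≤ query < 2025-11-19 07:17 UTC
3·60 + 12 + 345 = 537 min
537 = 0·1440 + 537; 537 = 8·60 + 57 → 08:57, same day
→ 2025-11-19 08:57 XRR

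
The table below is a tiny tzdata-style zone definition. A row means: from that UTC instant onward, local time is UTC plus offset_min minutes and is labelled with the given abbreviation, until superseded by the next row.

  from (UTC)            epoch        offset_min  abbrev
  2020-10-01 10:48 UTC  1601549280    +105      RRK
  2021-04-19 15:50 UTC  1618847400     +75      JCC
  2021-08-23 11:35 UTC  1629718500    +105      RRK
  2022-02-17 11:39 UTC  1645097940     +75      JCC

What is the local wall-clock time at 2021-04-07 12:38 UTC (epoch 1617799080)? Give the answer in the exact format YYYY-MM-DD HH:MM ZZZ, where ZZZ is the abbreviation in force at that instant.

Query: 2021-04-07 12:38 UTC
Rule 1/4 (RRK, +01:45): 2020-10-01 10:48 UTC ≤ query < 2021-04-19 15:50 UTC
12·60 + 38 + 105 = 863 min
863 = 0·1440 + 863; 863 = 14·60 + 23 → 14:23, same day
→ 2021-04-07 14:23 RRK

2021-04-07 14:23 RRK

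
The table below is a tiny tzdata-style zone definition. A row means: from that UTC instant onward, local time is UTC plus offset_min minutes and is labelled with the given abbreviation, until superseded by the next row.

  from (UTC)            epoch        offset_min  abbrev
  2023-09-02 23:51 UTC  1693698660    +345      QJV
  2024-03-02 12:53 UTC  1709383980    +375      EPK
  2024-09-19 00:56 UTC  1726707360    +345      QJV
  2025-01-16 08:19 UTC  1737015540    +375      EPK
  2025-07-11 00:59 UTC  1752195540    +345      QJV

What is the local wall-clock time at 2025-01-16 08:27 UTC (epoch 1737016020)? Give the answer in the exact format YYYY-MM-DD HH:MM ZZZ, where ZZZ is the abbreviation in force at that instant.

2025-01-16 14:42 EPK

Query: 2025-01-16 08:27 UTC
Rule 4/5 (EPK, +06:15): 2025-01-16 08:19 UTC ≤ query < 2025-07-11 00:59 UTC
8·60 + 27 + 375 = 882 min
882 = 0·1440 + 882; 882 = 14·60 + 42 → 14:42, same day
→ 2025-01-16 14:42 EPK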